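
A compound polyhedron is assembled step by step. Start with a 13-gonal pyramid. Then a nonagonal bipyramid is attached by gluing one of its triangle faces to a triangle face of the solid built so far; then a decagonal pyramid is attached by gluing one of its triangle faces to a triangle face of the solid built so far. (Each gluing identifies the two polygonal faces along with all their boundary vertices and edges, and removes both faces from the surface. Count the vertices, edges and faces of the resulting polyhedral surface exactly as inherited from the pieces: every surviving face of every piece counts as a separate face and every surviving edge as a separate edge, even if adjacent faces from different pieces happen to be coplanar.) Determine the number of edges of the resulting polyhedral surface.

A 13-gonal pyramid: V=14, E=26, F=14.
Attach a nonagonal bipyramid (V=11, E=27, F=18) along a 3-gon: merge 3 vertices and 3 edges, delete both glued faces → V=22, E=50, F=30.
Attach a decagonal pyramid (V=11, E=20, F=11) along a 3-gon: merge 3 vertices and 3 edges, delete both glued faces → V=30, E=67, F=39.
Check: V − E + F = 30 − 67 + 39 = 2.

67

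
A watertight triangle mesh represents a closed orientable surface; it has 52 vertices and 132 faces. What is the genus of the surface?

8

Every face is a triangle, so 2E = 3·132 = 396, giving E = 198.
χ = V − E + F = 52 − 198 + 132 = -14.
For a closed orientable surface χ = 2 − 2g, so g = (2 − (-14))/2 = 8.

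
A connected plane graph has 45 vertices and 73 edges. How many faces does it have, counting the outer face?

30

Euler's formula for a connected plane graph: V − E + F = 2, so F = 2 − 45 + 73 = 30.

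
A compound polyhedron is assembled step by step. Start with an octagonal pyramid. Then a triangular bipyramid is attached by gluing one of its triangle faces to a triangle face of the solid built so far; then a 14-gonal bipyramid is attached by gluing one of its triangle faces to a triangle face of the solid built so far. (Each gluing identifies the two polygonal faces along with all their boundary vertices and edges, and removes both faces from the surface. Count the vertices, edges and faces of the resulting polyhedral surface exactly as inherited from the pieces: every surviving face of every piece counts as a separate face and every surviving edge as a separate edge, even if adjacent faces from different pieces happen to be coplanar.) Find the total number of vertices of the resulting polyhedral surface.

24

An octagonal pyramid: V=9, E=16, F=9.
Attach a triangular bipyramid (V=5, E=9, F=6) along a 3-gon: merge 3 vertices and 3 edges, delete both glued faces → V=11, E=22, F=13.
Attach a 14-gonal bipyramid (V=16, E=42, F=28) along a 3-gon: merge 3 vertices and 3 edges, delete both glued faces → V=24, E=61, F=39.
Check: V − E + F = 24 − 61 + 39 = 2.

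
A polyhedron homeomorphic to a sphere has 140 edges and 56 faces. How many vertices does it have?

86

Here V − E + F = 2.
V = 2 + E − F = 2 + 140 − 56 = 86.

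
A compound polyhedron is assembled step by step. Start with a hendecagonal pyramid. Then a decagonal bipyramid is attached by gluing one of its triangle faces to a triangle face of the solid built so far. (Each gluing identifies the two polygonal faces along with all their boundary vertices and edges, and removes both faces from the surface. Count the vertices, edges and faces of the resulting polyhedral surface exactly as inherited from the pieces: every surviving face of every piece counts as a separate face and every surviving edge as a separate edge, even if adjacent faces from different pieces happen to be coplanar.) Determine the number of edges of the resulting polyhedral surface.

A hendecagonal pyramid: V=12, E=22, F=12.
Attach a decagonal bipyramid (V=12, E=30, F=20) along a 3-gon: merge 3 vertices and 3 edges, delete both glued faces → V=21, E=49, F=30.
Check: V − E + F = 21 − 49 + 30 = 2.

49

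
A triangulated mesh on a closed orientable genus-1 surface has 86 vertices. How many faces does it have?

172

χ = 2 − 2·1 = 0, and every face is a triangle so 3F = 2E.
V − E + F = 0 with E = 3F/2 gives 86 − (3/2 − 1)·F = 0, so F = 172 and E = 258.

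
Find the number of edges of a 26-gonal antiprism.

104

An antiprism on an n-gon has two n-gon caps and 2n triangles: V = 2·26 = 52, E = 4·26 = 104, F = 2·26 + 2 = 54.
Check: V − E + F = 52 − 104 + 54 = 2.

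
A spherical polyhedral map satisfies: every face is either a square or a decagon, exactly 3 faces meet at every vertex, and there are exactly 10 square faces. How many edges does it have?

Let x be the number of decagons; then F = 10 + x.
Edge–face incidences: 2E = 4·10 + 10·x = 40 + 10x.
Every vertex has degree 3, so 3V = 2E.
Euler: V − E + F = 2 ⇒ (2E)/3 − E + (10 + x) = 2.
Multiply by 6: 2·(2E) − 3·(2E) + 6·(10 + x) = 12, i.e. 60 + 6x − (40 + 10x) = 12.
Collecting terms: −4x + 20 = 12, so −4x = −8, so x = 2.
Then 2E = 40 + 10·2 = 60, so E = 30, V = 2E/3 = 20, F = 10 + 2 = 12.

30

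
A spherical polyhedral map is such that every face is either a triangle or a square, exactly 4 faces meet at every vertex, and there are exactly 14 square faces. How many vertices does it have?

Let x be the number of triangles; then F = 14 + x.
Edge–face incidences: 2E = 4·14 + 3·x = 56 + 3x.
Every vertex has degree 4, so 4V = 2E.
Euler: V − E + F = 2 ⇒ (2E)/4 − E + (14 + x) = 2.
Multiply by 8: 2·(2E) − 4·(2E) + 8·(14 + x) = 16, i.e. 112 + 8x − 2·(56 + 3x) = 16.
Collecting terms: 2x = 16, so x = 8.
Then 2E = 56 + 3·8 = 80, so E = 40, V = 2E/4 = 20, F = 14 + 8 = 22.

20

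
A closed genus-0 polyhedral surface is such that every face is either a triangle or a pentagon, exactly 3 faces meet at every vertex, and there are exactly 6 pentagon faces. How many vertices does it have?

12

Let x be the number of triangles; then F = 6 + x.
Edge–face incidences: 2E = 5·6 + 3·x = 30 + 3x.
Every vertex has degree 3, so 3V = 2E.
Euler: V − E + F = 2 ⇒ (2E)/3 − E + (6 + x) = 2.
Multiply by 6: 2·(2E) − 3·(2E) + 6·(6 + x) = 12, i.e. 36 + 6x − (30 + 3x) = 12.
Collecting terms: 3x + 6 = 12, so 3x = 6, so x = 2.
Then 2E = 30 + 3·2 = 36, so E = 18, V = 2E/3 = 12, F = 6 + 2 = 8.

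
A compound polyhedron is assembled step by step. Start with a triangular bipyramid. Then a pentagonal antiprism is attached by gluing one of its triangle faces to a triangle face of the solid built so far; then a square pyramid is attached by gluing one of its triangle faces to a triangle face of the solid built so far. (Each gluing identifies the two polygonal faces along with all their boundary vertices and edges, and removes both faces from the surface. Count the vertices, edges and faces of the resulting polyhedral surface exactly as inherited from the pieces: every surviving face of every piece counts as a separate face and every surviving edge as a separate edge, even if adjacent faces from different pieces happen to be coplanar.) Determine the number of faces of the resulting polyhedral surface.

19

A triangular bipyramid: V=5, E=9, F=6.
Attach a pentagonal antiprism (V=10, E=20, F=12) along a 3-gon: merge 3 vertices and 3 edges, delete both glued faces → V=12, E=26, F=16.
Attach a square pyramid (V=5, E=8, F=5) along a 3-gon: merge 3 vertices and 3 edges, delete both glued faces → V=14, E=31, F=19.
Check: V − E + F = 14 − 31 + 19 = 2.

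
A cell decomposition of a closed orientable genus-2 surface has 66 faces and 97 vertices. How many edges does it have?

For a closed orientable surface of genus 2, χ = 2 − 2·2 = -2.
E = V + F − (-2) = 97 + 66 − (-2) = 165.

165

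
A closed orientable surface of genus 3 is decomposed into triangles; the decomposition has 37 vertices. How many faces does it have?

82

χ = 2 − 2·3 = -4, and every face is a triangle so 3F = 2E.
V − E + F = -4 with E = 3F/2 gives 37 − (3/2 − 1)·F = -4, so F = 82 and E = 123.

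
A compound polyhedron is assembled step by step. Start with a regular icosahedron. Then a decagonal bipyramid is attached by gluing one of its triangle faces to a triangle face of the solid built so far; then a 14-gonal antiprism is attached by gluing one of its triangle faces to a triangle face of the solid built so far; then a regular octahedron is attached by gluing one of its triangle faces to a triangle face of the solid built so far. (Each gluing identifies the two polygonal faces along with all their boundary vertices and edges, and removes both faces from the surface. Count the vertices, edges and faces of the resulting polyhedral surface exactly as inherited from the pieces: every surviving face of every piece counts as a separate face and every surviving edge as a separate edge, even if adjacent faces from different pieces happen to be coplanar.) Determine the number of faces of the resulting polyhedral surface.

72

A regular icosahedron: V=12, E=30, F=20.
Attach a decagonal bipyramid (V=12, E=30, F=20) along a 3-gon: merge 3 vertices and 3 edges, delete both glued faces → V=21, E=57, F=38.
Attach a 14-gonal antiprism (V=28, E=56, F=30) along a 3-gon: merge 3 vertices and 3 edges, delete both glued faces → V=46, E=110, F=66.
Attach a regular octahedron (V=6, E=12, F=8) along a 3-gon: merge 3 vertices and 3 edges, delete both glued faces → V=49, E=119, F=72.
Check: V − E + F = 49 − 119 + 72 = 2.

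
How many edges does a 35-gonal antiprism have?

140

An antiprism on an n-gon has two n-gon caps and 2n triangles: V = 2·35 = 70, E = 4·35 = 140, F = 2·35 + 2 = 72.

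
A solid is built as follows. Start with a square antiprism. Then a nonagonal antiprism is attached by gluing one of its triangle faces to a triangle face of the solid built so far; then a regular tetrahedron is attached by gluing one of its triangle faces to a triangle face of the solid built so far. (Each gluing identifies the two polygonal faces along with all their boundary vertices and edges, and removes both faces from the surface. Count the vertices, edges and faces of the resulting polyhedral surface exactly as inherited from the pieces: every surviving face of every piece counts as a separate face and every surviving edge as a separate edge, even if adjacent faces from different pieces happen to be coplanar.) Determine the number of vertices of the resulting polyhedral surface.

A square antiprism: V=8, E=16, F=10.
Attach a nonagonal antiprism (V=18, E=36, F=20) along a 3-gon: merge 3 vertices and 3 edges, delete both glued faces → V=23, E=49, F=28.
Attach a regular tetrahedron (V=4, E=6, F=4) along a 3-gon: merge 3 vertices and 3 edges, delete both glued faces → V=24, E=52, F=30.
Check: V − E + F = 24 − 52 + 30 = 2.

24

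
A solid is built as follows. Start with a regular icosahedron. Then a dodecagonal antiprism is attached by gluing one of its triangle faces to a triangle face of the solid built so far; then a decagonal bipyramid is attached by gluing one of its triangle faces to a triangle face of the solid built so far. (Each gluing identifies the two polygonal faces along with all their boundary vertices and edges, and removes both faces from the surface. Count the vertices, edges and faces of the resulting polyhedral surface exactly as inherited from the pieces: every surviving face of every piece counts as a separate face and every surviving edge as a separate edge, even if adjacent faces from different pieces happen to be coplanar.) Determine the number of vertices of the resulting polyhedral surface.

A regular icosahedron: V=12, E=30, F=20.
Attach a dodecagonal antiprism (V=24, E=48, F=26) along a 3-gon: merge 3 vertices and 3 edges, delete both glued faces → V=33, E=75, F=44.
Attach a decagonal bipyramid (V=12, E=30, F=20) along a 3-gon: merge 3 vertices and 3 edges, delete both glued faces → V=42, E=102, F=62.
Check: V − E + F = 42 − 102 + 62 = 2.

42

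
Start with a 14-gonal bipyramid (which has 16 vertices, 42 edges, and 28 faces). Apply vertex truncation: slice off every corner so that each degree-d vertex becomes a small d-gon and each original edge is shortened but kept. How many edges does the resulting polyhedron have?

Truncation replaces each original edge-end by a new vertex, so V′ = 2E = 84.
Each original edge survives, and each old vertex of degree d contributes d new edges; summing degrees gives Σd = 2E, so E′ = E + 2E = 3E = 126.
Each original face survives and each original vertex becomes one new face: F′ = F + V = 44.

126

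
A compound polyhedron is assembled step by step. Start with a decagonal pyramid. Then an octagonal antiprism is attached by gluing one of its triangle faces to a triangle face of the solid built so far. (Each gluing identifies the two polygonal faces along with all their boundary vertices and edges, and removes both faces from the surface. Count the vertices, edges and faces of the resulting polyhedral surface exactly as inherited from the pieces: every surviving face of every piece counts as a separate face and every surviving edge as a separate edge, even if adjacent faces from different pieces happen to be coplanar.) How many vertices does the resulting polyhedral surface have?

24

A decagonal pyramid: V=11, E=20, F=11.
Attach an octagonal antiprism (V=16, E=32, F=18) along a 3-gon: merge 3 vertices and 3 edges, delete both glued faces → V=24, E=49, F=27.
Check: V − E + F = 24 − 49 + 27 = 2.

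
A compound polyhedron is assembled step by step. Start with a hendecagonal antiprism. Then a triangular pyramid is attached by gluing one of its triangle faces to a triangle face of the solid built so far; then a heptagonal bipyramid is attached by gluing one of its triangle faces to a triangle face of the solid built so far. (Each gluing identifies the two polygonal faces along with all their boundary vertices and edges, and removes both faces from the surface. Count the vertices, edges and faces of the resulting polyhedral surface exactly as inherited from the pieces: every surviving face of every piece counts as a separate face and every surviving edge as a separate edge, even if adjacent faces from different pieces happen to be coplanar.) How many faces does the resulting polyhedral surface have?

38

A hendecagonal antiprism: V=22, E=44, F=24.
Attach a triangular pyramid (V=4, E=6, F=4) along a 3-gon: merge 3 vertices and 3 edges, delete both glued faces → V=23, E=47, F=26.
Attach a heptagonal bipyramid (V=9, E=21, F=14) along a 3-gon: merge 3 vertices and 3 edges, delete both glued faces → V=29, E=65, F=38.
Check: V − E + F = 29 − 65 + 38 = 2.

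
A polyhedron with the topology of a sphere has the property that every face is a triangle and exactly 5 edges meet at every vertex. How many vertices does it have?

Each face has 3 edges and each edge borders two faces, so 2E = 3F.
Each vertex has degree 5, so 5V = 2E and hence V = 3F/5.
Euler: V − E + F = 2 ⇒ (3F/5) − (3F/2) + F = 2.
Multiply by 10: (6 − 15 + 10)F = 20, i.e. 1F = 20.
So F = 20, E = 3·20/2 = 30, V = 3·20/5 = 12.

12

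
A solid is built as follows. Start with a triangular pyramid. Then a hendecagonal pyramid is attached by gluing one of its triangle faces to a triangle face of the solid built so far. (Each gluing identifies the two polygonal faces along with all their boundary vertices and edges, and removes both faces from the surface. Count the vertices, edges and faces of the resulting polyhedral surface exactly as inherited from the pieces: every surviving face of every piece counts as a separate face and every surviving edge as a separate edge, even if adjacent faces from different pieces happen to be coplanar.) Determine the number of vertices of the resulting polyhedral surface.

13

A triangular pyramid: V=4, E=6, F=4.
Attach a hendecagonal pyramid (V=12, E=22, F=12) along a 3-gon: merge 3 vertices and 3 edges, delete both glued faces → V=13, E=25, F=14.
Check: V − E + F = 13 − 25 + 14 = 2.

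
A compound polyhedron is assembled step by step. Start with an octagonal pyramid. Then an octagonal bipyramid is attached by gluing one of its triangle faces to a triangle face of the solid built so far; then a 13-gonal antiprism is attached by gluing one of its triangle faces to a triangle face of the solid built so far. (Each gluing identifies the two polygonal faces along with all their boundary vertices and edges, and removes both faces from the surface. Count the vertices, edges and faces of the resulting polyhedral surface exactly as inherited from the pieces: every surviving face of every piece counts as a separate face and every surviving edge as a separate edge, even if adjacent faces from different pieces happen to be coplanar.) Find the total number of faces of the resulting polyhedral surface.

An octagonal pyramid: V=9, E=16, F=9.
Attach an octagonal bipyramid (V=10, E=24, F=16) along a 3-gon: merge 3 vertices and 3 edges, delete both glued faces → V=16, E=37, F=23.
Attach a 13-gonal antiprism (V=26, E=52, F=28) along a 3-gon: merge 3 vertices and 3 edges, delete both glued faces → V=39, E=86, F=49.
Check: V − E + F = 39 − 86 + 49 = 2.

49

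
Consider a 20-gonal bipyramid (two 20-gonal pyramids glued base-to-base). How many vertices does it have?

22

A bipyramid over an n-gon has 2n triangular faces and n + 2 vertices: V = 20 + 2 = 22, E = 3·20 = 60, F = 2·20 = 40.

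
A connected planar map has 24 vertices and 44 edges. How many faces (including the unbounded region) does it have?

22

Euler's formula for a connected plane graph: V − E + F = 2, so F = 2 − 24 + 44 = 22.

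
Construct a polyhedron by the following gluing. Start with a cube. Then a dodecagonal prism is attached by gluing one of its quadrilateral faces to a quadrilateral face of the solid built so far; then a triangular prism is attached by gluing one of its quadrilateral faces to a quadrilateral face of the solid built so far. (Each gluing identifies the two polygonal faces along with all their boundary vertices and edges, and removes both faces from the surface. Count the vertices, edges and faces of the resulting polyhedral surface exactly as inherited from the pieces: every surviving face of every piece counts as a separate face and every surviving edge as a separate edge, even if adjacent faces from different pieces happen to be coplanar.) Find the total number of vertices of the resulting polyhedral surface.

30

A cube: V=8, E=12, F=6.
Attach a dodecagonal prism (V=24, E=36, F=14) along a 4-gon: merge 4 vertices and 4 edges, delete both glued faces → V=28, E=44, F=18.
Attach a triangular prism (V=6, E=9, F=5) along a 4-gon: merge 4 vertices and 4 edges, delete both glued faces → V=30, E=49, F=21.
Check: V − E + F = 30 − 49 + 21 = 2.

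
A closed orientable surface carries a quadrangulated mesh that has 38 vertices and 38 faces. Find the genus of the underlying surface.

1

Every face is a square, so 2E = 4·38 = 152, giving E = 76.
χ = V − E + F = 38 − 76 + 38 = 0.
For a closed orientable surface χ = 2 − 2g, so g = (2 − (0))/2 = 1.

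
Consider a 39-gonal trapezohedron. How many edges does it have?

156

The n-trapezohedron (dual of the n-antiprism) has V = 2·39 + 2 = 80, E = 4·39 = 156, F = 2·39 = 78.
Check: V − E + F = 80 − 156 + 78 = 2.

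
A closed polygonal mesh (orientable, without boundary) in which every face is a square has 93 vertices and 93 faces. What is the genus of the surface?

Every face is a square, so 2E = 4·93 = 372, giving E = 186.
χ = V − E + F = 93 − 186 + 93 = 0.
For a closed orientable surface χ = 2 − 2g, so g = (2 − (0))/2 = 1.

1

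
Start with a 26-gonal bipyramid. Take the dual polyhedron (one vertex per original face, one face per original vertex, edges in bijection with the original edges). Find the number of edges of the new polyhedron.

The base solid has V = 28, E = 78, F = 52.
The dual swaps V and F and preserves E: V′ = F = 52, E′ = E = 78, F′ = V = 28.

78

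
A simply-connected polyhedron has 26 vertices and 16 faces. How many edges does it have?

40

Here V − E + F = 2.
E = V + F − (2) = 26 + 16 − (2) = 40.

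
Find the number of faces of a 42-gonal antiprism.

An antiprism on an n-gon has two n-gon caps and 2n triangles: V = 2·42 = 84, E = 4·42 = 168, F = 2·42 + 2 = 86.
Check: V − E + F = 84 − 168 + 86 = 2.

86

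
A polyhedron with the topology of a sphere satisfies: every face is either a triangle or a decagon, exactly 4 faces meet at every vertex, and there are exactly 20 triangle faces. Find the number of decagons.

2

Let x be the number of decagons; then F = 20 + x.
Edge–face incidences: 2E = 3·20 + 10·x = 60 + 10x.
Every vertex has degree 4, so 4V = 2E.
Euler: V − E + F = 2 ⇒ (2E)/4 − E + (20 + x) = 2.
Multiply by 8: 2·(2E) − 4·(2E) + 8·(20 + x) = 16, i.e. 160 + 8x − 2·(60 + 10x) = 16.
Collecting terms: −12x + 40 = 16, so −12x = −24, so x = 2.
Then 2E = 60 + 10·2 = 80, so E = 40, V = 2E/4 = 20, F = 20 + 2 = 22.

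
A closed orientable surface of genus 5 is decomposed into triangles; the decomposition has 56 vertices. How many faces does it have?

128

χ = 2 − 2·5 = -8, and every face is a triangle so 3F = 2E.
V − E + F = -8 with E = 3F/2 gives 56 − (3/2 − 1)·F = -8, so F = 128 and E = 192.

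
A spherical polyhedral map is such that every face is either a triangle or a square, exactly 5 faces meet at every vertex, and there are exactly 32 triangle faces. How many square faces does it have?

6

Let x be the number of squares; then F = 32 + x.
Edge–face incidences: 2E = 3·32 + 4·x = 96 + 4x.
Every vertex has degree 5, so 5V = 2E.
Euler: V − E + F = 2 ⇒ (2E)/5 − E + (32 + x) = 2.
Multiply by 10: 2·(2E) − 5·(2E) + 10·(32 + x) = 20, i.e. 320 + 10x − 3·(96 + 4x) = 20.
Collecting terms: −2x + 32 = 20, so −2x = −12, so x = 6.
Then 2E = 96 + 4·6 = 120, so E = 60, V = 2E/5 = 24, F = 32 + 6 = 38.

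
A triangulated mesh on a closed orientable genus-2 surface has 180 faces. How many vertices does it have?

88

χ = 2 − 2·2 = -2, and every face is a triangle so 3F = 2E.
E = 3·180/2 = 270. Then V = -2 + E − F = -2 + 270 − 180 = 88.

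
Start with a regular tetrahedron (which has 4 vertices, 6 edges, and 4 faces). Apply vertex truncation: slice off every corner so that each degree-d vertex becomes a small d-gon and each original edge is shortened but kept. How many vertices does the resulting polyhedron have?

12

Truncation replaces each original edge-end by a new vertex, so V′ = 2E = 12.
Each original edge survives, and each old vertex of degree d contributes d new edges; summing degrees gives Σd = 2E, so E′ = E + 2E = 3E = 18.
Each original face survives and each original vertex becomes one new face: F′ = F + V = 8.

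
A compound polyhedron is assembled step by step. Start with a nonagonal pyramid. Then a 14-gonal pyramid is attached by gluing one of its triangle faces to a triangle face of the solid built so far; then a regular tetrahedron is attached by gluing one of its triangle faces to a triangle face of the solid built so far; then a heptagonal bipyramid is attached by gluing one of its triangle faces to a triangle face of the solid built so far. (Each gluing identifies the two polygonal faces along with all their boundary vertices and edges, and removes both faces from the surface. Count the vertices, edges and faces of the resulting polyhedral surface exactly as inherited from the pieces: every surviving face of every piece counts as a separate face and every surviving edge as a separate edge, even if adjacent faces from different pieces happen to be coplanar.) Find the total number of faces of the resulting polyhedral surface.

A nonagonal pyramid: V=10, E=18, F=10.
Attach a 14-gonal pyramid (V=15, E=28, F=15) along a 3-gon: merge 3 vertices and 3 edges, delete both glued faces → V=22, E=43, F=23.
Attach a regular tetrahedron (V=4, E=6, F=4) along a 3-gon: merge 3 vertices and 3 edges, delete both glued faces → V=23, E=46, F=25.
Attach a heptagonal bipyramid (V=9, E=21, F=14) along a 3-gon: merge 3 vertices and 3 edges, delete both glued faces → V=29, E=64, F=37.
Check: V − E + F = 29 − 64 + 37 = 2.

37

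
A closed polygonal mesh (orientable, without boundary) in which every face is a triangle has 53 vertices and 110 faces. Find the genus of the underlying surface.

2

Every face is a triangle, so 2E = 3·110 = 330, giving E = 165.
χ = V − E + F = 53 − 165 + 110 = -2.
For a closed orientable surface χ = 2 − 2g, so g = (2 − (-2))/2 = 2.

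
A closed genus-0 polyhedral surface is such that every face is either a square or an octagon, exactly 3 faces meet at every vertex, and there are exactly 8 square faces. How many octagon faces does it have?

Let x be the number of octagons; then F = 8 + x.
Edge–face incidences: 2E = 4·8 + 8·x = 32 + 8x.
Every vertex has degree 3, so 3V = 2E.
Euler: V − E + F = 2 ⇒ (2E)/3 − E + (8 + x) = 2.
Multiply by 6: 2·(2E) − 3·(2E) + 6·(8 + x) = 12, i.e. 48 + 6x − (32 + 8x) = 12.
Collecting terms: −2x + 16 = 12, so −2x = −4, so x = 2.
Then 2E = 32 + 8·2 = 48, so E = 24, V = 2E/3 = 16, F = 8 + 2 = 10.

2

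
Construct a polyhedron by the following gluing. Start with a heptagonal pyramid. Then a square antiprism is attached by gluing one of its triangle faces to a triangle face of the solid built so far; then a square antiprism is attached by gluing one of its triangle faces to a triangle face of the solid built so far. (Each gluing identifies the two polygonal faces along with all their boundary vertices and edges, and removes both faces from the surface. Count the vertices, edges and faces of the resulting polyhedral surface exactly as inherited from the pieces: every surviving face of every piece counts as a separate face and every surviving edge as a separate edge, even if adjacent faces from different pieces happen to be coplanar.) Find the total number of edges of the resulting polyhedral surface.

40

A heptagonal pyramid: V=8, E=14, F=8.
Attach a square antiprism (V=8, E=16, F=10) along a 3-gon: merge 3 vertices and 3 edges, delete both glued faces → V=13, E=27, F=16.
Attach a square antiprism (V=8, E=16, F=10) along a 3-gon: merge 3 vertices and 3 edges, delete both glued faces → V=18, E=40, F=24.
Check: V − E + F = 18 − 40 + 24 = 2.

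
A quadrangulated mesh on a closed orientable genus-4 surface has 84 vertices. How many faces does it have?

90

χ = 2 − 2·4 = -6, and every face is a square so 4F = 2E.
V − E + F = -6 with E = 4F/2 gives 84 − (4/2 − 1)·F = -6, so F = 90 and E = 180.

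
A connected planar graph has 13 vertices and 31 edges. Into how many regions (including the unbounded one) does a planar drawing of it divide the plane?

Euler's formula for a connected plane graph: V − E + F = 2, so F = 2 − 13 + 31 = 20.

20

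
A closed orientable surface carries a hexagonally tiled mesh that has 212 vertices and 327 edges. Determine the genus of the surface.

Every face is a hexagon and each edge borders two faces, so 6F = 2·327, giving F = 109.
χ = V − E + F = 212 − 327 + 109 = -6.
For a closed orientable surface χ = 2 − 2g, so g = (2 − (-6))/2 = 4.

4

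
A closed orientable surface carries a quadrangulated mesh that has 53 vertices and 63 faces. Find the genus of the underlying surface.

6

Every face is a square, so 2E = 4·63 = 252, giving E = 126.
χ = V − E + F = 53 − 126 + 63 = -10.
For a closed orientable surface χ = 2 − 2g, so g = (2 − (-10))/2 = 6.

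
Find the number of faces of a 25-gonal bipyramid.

50

A bipyramid over an n-gon has 2n triangular faces and n + 2 vertices: V = 25 + 2 = 27, E = 3·25 = 75, F = 2·25 = 50.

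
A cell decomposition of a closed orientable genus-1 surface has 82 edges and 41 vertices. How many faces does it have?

41

For a closed orientable surface of genus 1, χ = 2 − 2·1 = 0.
F = 0 − V + E = 0 − 41 + 82 = 41.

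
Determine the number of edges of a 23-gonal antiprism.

An antiprism on an n-gon has two n-gon caps and 2n triangles: V = 2·23 = 46, E = 4·23 = 92, F = 2·23 + 2 = 48.

92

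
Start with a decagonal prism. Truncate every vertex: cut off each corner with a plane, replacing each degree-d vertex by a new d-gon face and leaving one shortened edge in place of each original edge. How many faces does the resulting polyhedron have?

The base solid has V = 20, E = 30, F = 12.
Truncation replaces each original edge-end by a new vertex, so V′ = 2E = 60.
Each original edge survives, and each old vertex of degree d contributes d new edges; summing degrees gives Σd = 2E, so E′ = E + 2E = 3E = 90.
Each original face survives and each original vertex becomes one new face: F′ = F + V = 32.

32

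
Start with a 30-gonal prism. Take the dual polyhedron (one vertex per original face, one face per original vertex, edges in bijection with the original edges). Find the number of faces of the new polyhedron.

60

The base solid has V = 60, E = 90, F = 32.
The dual swaps V and F and preserves E: V′ = F = 32, E′ = E = 90, F′ = V = 60.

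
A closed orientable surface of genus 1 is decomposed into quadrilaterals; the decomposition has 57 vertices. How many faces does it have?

χ = 2 − 2·1 = 0, and every face is a square so 4F = 2E.
V − E + F = 0 with E = 4F/2 gives 57 − (4/2 − 1)·F = 0, so F = 57 and E = 114.

57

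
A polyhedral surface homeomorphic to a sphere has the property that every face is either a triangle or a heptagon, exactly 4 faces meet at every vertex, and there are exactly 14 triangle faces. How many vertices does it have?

14

Let x be the number of heptagons; then F = 14 + x.
Edge–face incidences: 2E = 3·14 + 7·x = 42 + 7x.
Every vertex has degree 4, so 4V = 2E.
Euler: V − E + F = 2 ⇒ (2E)/4 − E + (14 + x) = 2.
Multiply by 8: 2·(2E) − 4·(2E) + 8·(14 + x) = 16, i.e. 112 + 8x − 2·(42 + 7x) = 16.
Collecting terms: −6x + 28 = 16, so −6x = −12, so x = 2.
Then 2E = 42 + 7·2 = 56, so E = 28, V = 2E/4 = 14, F = 14 + 2 = 16.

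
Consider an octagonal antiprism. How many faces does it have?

18

An antiprism on an n-gon has two n-gon caps and 2n triangles: V = 2·8 = 16, E = 4·8 = 32, F = 2·8 + 2 = 18.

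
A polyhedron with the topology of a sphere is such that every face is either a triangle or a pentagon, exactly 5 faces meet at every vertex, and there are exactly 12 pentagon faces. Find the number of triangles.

Let x be the number of triangles; then F = 12 + x.
Edge–face incidences: 2E = 5·12 + 3·x = 60 + 3x.
Every vertex has degree 5, so 5V = 2E.
Euler: V − E + F = 2 ⇒ (2E)/5 − E + (12 + x) = 2.
Multiply by 10: 2·(2E) − 5·(2E) + 10·(12 + x) = 20, i.e. 120 + 10x − 3·(60 + 3x) = 20.
Collecting terms: x − 60 = 20, so x = 80.
Then 2E = 60 + 3·80 = 300, so E = 150, V = 2E/5 = 60, F = 12 + 80 = 92.

80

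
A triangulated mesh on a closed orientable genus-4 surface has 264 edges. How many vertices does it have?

χ = 2 − 2·4 = -6, and every face is a triangle so 3F = 2E.
F = 2E/3 = 176. Then V = -6 + E − F = -6 + 264 − 176 = 82.

82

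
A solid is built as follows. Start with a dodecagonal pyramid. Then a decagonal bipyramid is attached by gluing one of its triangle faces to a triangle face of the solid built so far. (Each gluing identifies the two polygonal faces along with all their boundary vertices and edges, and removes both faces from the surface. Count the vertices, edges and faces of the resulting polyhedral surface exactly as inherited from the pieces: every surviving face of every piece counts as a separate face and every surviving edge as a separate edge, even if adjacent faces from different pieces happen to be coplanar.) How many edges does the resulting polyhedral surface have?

51

A dodecagonal pyramid: V=13, E=24, F=13.
Attach a decagonal bipyramid (V=12, E=30, F=20) along a 3-gon: merge 3 vertices and 3 edges, delete both glued faces → V=22, E=51, F=31.
Check: V − E + F = 22 − 51 + 31 = 2.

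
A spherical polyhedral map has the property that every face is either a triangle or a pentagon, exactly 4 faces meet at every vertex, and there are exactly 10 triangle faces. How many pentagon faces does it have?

2

Let x be the number of pentagons; then F = 10 + x.
Edge–face incidences: 2E = 3·10 + 5·x = 30 + 5x.
Every vertex has degree 4, so 4V = 2E.
Euler: V − E + F = 2 ⇒ (2E)/4 − E + (10 + x) = 2.
Multiply by 8: 2·(2E) − 4·(2E) + 8·(10 + x) = 16, i.e. 80 + 8x − 2·(30 + 5x) = 16.
Collecting terms: −2x + 20 = 16, so −2x = −4, so x = 2.
Then 2E = 30 + 5·2 = 40, so E = 20, V = 2E/4 = 10, F = 10 + 2 = 12.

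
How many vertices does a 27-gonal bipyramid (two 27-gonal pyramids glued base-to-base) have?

29

A bipyramid over an n-gon has 2n triangular faces and n + 2 vertices: V = 27 + 2 = 29, E = 3·27 = 81, F = 2·27 = 54.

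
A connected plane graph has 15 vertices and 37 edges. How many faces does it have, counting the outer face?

24

Euler's formula for a connected plane graph: V − E + F = 2, so F = 2 − 15 + 37 = 24.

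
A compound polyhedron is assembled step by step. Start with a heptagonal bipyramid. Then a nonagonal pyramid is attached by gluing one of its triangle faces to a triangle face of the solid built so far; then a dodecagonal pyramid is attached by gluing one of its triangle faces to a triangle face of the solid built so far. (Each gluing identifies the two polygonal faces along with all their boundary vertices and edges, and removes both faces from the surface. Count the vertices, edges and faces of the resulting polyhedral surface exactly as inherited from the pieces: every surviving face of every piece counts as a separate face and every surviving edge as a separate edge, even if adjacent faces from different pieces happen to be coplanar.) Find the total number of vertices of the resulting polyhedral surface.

26

A heptagonal bipyramid: V=9, E=21, F=14.
Attach a nonagonal pyramid (V=10, E=18, F=10) along a 3-gon: merge 3 vertices and 3 edges, delete both glued faces → V=16, E=36, F=22.
Attach a dodecagonal pyramid (V=13, E=24, F=13) along a 3-gon: merge 3 vertices and 3 edges, delete both glued faces → V=26, E=57, F=33.
Check: V − E + F = 26 − 57 + 33 = 2.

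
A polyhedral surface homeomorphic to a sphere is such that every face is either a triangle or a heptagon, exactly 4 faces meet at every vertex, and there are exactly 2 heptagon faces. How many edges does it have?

28

Let x be the number of triangles; then F = 2 + x.
Edge–face incidences: 2E = 7·2 + 3·x = 14 + 3x.
Every vertex has degree 4, so 4V = 2E.
Euler: V − E + F = 2 ⇒ (2E)/4 − E + (2 + x) = 2.
Multiply by 8: 2·(2E) − 4·(2E) + 8·(2 + x) = 16, i.e. 16 + 8x − 2·(14 + 3x) = 16.
Collecting terms: 2x − 12 = 16, so 2x = 28, so x = 14.
Then 2E = 14 + 3·14 = 56, so E = 28, V = 2E/4 = 14, F = 2 + 14 = 16.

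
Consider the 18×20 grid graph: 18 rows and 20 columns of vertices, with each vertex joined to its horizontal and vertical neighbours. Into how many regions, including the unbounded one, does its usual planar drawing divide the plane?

The grid has V = 18·20 = 360 vertices and E = 18·19 + 20·17 = 682 edges.
F = 2 − V + E = 2 − 360 + 682 = 324.

324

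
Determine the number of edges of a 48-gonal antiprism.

An antiprism on an n-gon has two n-gon caps and 2n triangles: V = 2·48 = 96, E = 4·48 = 192, F = 2·48 + 2 = 98.
Check: V − E + F = 96 − 192 + 98 = 2.

192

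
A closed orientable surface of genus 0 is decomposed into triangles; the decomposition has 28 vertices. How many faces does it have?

χ = 2 − 2·0 = 2, and every face is a triangle so 3F = 2E.
V − E + F = 2 with E = 3F/2 gives 28 − (3/2 − 1)·F = 2, so F = 52 and E = 78.

52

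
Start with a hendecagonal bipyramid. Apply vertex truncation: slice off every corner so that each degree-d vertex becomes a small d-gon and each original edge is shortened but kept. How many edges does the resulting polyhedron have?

99

The base solid has V = 13, E = 33, F = 22.
Truncation replaces each original edge-end by a new vertex, so V′ = 2E = 66.
Each original edge survives, and each old vertex of degree d contributes d new edges; summing degrees gives Σd = 2E, so E′ = E + 2E = 3E = 99.
Each original face survives and each original vertex becomes one new face: F′ = F + V = 35.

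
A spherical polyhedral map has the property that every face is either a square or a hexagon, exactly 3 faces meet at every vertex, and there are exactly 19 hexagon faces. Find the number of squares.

Let x be the number of squares; then F = 19 + x.
Edge–face incidences: 2E = 6·19 + 4·x = 114 + 4x.
Every vertex has degree 3, so 3V = 2E.
Euler: V − E + F = 2 ⇒ (2E)/3 − E + (19 + x) = 2.
Multiply by 6: 2·(2E) − 3·(2E) + 6·(19 + x) = 12, i.e. 114 + 6x − (114 + 4x) = 12.
Collecting terms: 2x = 12, so x = 6.
Then 2E = 114 + 4·6 = 138, so E = 69, V = 2E/3 = 46, F = 19 + 6 = 25.

6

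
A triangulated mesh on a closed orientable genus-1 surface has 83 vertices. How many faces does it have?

166

χ = 2 − 2·1 = 0, and every face is a triangle so 3F = 2E.
V − E + F = 0 with E = 3F/2 gives 83 − (3/2 − 1)·F = 0, so F = 166 and E = 249.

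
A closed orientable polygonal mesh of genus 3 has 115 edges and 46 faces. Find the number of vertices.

65

For a closed orientable surface of genus 3, χ = 2 − 2·3 = -4.
V = -4 + E − F = -4 + 115 − 46 = 65.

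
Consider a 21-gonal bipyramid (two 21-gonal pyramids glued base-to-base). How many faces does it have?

A bipyramid over an n-gon has 2n triangular faces and n + 2 vertices: V = 21 + 2 = 23, E = 3·21 = 63, F = 2·21 = 42.
Check: V − E + F = 23 − 63 + 42 = 2.

42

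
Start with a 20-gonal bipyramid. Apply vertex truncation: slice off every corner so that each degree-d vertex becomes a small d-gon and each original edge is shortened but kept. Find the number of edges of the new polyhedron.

180

The base solid has V = 22, E = 60, F = 40.
Truncation replaces each original edge-end by a new vertex, so V′ = 2E = 120.
Each original edge survives, and each old vertex of degree d contributes d new edges; summing degrees gives Σd = 2E, so E′ = E + 2E = 3E = 180.
Each original face survives and each original vertex becomes one new face: F′ = F + V = 62.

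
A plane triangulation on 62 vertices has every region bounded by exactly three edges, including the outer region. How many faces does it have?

120

In a plane triangulation 3F = 2E and V − E + F = 2, so F = 2V − 4 = 2·62 − 4 = 120.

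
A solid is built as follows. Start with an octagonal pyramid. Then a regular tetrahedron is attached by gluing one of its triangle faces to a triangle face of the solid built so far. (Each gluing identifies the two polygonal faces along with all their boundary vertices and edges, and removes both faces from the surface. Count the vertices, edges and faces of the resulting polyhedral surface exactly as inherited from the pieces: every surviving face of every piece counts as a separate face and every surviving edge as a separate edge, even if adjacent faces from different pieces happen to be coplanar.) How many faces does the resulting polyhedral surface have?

An octagonal pyramid: V=9, E=16, F=9.
Attach a regular tetrahedron (V=4, E=6, F=4) along a 3-gon: merge 3 vertices and 3 edges, delete both glued faces → V=10, E=19, F=11.
Check: V − E + F = 10 − 19 + 11 = 2.

11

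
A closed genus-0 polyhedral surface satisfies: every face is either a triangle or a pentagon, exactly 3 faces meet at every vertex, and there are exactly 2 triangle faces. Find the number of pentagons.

6

Let x be the number of pentagons; then F = 2 + x.
Edge–face incidences: 2E = 3·2 + 5·x = 6 + 5x.
Every vertex has degree 3, so 3V = 2E.
Euler: V − E + F = 2 ⇒ (2E)/3 − E + (2 + x) = 2.
Multiply by 6: 2·(2E) − 3·(2E) + 6·(2 + x) = 12, i.e. 12 + 6x − (6 + 5x) = 12.
Collecting terms: x + 6 = 12, so x = 6.
Then 2E = 6 + 5·6 = 36, so E = 18, V = 2E/3 = 12, F = 2 + 6 = 8.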